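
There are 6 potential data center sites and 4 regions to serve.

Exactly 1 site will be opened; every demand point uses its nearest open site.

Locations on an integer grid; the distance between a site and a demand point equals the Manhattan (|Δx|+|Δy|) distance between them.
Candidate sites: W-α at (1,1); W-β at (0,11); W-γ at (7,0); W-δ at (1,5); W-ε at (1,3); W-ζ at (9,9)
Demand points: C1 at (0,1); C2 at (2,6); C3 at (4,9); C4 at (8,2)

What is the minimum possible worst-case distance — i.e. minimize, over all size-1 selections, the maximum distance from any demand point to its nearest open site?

Open {W-ε}.
  Farthest demand point is C3 at distance 9 (to W-ε); all others are ≤ 9.
With {W-δ} the worst case is 10.
With {W-α} the worst case is 11.
No size-1 selection achieves below 9.

9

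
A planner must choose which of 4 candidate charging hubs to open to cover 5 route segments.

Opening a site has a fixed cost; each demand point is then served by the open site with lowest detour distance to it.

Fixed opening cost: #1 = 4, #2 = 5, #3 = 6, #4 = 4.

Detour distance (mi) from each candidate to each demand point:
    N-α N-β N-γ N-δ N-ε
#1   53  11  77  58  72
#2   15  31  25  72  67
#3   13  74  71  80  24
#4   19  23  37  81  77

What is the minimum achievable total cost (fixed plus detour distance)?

146

Open {#1, #2, #3}: assign each demand point to its cheapest open site.
  N-α→#3 13, N-β→#1 11, N-γ→#2 25, N-δ→#1 58, N-ε→#3 24
  detour distance 131, fixed 15 → total 146.
Compare {#1, #2, #3, #4}: detour distance 131 + fixed 19 = 150.
Compare {#1, #3, #4}: detour distance 143 + fixed 14 = 157.
Compare {#2, #3, #4}: detour distance 157 + fixed 15 = 172.
All other subsets cost ≥ 150. Minimum total cost: 146.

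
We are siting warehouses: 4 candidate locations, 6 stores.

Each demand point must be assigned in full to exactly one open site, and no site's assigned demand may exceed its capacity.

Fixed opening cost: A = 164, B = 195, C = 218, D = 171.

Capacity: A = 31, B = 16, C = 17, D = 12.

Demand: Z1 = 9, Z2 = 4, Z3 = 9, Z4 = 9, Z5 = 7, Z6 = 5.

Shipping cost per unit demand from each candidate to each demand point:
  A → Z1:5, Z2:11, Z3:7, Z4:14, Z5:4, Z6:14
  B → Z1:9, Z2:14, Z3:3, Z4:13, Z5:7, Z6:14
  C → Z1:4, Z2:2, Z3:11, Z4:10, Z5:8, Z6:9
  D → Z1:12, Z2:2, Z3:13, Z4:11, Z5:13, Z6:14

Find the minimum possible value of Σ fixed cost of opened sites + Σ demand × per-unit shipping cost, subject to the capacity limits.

Open {A, C}; cheapest assignment that respects the capacities:
  A (cap 31, load 30): Z1, Z3, Z5, Z6 — cost 9×5 + 9×7 + 7×4 + 5×14 = 206
  C (cap 17, load 13): Z2, Z4 — cost 4×2 + 9×10 = 98
  Shipping 304, fixed 382 → total 686.
  Any other capacity-feasible assignment to {A, C} ships for at least 304.
Compare {A, B}: its best feasible assignment gives total 699.
Compare {A, D}: its best feasible assignment gives total 774.
Every other set of open sites that can feasibly serve all demand totals ≥ 699 even under its best assignment. Minimum: 686.

686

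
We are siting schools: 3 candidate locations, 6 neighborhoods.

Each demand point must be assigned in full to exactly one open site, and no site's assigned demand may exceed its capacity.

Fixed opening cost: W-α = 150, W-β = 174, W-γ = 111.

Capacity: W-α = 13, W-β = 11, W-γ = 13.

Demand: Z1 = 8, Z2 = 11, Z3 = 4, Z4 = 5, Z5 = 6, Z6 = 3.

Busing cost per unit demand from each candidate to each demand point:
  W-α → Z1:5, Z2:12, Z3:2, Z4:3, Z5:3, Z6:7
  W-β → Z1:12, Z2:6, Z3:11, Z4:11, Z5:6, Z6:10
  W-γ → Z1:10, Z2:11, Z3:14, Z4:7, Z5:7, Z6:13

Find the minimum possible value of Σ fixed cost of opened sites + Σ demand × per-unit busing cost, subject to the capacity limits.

Open {W-α, W-β, W-γ}; cheapest assignment that respects the capacities:
  W-α (cap 13, load 13): Z3, Z5, Z6 — cost 4×2 + 6×3 + 3×7 = 47
  W-β (cap 11, load 11): Z2 — cost 11×6 = 66
  W-γ (cap 13, load 13): Z1, Z4 — cost 8×10 + 5×7 = 115
  Shipping 228, fixed 435 → total 663.
  Any other capacity-feasible assignment to {W-α, W-β, W-γ} ships for at least 228.
Total demand is 37 and no other set of sites has combined capacity ≥ 37, so {W-α, W-β, W-γ} is the only feasible choice of open sites. Minimum: 663.

663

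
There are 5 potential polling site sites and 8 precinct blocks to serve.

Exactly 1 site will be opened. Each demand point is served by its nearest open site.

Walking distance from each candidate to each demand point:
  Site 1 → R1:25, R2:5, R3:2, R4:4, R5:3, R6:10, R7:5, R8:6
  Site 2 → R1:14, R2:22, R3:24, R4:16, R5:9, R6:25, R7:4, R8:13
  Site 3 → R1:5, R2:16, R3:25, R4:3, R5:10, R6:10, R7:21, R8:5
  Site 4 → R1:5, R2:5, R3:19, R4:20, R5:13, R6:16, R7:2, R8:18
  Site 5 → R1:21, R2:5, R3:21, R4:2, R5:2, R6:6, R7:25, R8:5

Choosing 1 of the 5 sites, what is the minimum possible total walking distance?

Open {Site 1}.
  R1→Site 1 25, R2→Site 1 5, R3→Site 1 2, R4→Site 1 4, R5→Site 1 3, R6→Site 1 10, R7→Site 1 5, R8→Site 1 6  ⇒ total 60.
Compare {Site 5}: total 87.
Compare {Site 3}: total 95.
No size-1 selection does better; minimum is 60.

60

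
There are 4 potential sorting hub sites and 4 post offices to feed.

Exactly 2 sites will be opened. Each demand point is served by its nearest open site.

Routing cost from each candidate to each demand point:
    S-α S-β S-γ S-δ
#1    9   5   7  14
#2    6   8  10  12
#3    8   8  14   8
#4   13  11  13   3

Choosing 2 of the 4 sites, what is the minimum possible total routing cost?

Open {#1, #4}.
  S-α→#1 9, S-β→#1 5, S-γ→#1 7, S-δ→#4 3  ⇒ total 24.
Compare {#2, #4}: total 27.
Compare {#1, #3}: total 28.
No size-2 selection does better; minimum is 24.

24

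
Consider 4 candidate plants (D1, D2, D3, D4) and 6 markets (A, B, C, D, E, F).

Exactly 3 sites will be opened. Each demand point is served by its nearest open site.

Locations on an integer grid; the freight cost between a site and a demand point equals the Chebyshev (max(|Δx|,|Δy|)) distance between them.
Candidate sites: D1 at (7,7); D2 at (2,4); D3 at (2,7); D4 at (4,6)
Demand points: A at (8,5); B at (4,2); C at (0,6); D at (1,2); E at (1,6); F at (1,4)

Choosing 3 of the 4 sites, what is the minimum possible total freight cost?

10

Open {D1, D2, D3}.
  A→D1 2, B→D2 2, C→D2 2, D→D2 2, E→D3 1, F→D2 1  ⇒ total 10.
Compare {D1, D2, D4}: total 11.
Compare {D2, D3, D4}: total 12.
No size-3 selection does better; minimum is 10.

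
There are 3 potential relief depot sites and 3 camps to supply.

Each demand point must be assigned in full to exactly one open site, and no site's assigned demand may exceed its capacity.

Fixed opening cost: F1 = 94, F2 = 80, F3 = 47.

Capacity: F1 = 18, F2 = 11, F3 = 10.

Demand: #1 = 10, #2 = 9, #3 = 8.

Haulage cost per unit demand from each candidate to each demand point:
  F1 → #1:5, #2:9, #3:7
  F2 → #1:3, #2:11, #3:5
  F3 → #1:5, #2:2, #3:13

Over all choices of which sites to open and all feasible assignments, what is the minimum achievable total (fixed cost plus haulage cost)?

265

Open {F1, F3}; cheapest assignment that respects the capacities:
  F1 (cap 18, load 18): #1, #3 — cost 10×5 + 8×7 = 106
  F3 (cap 10, load 9): #2 — cost 9×2 = 18
  Shipping 124, fixed 141 → total 265.
  Any other capacity-feasible assignment to {F1, F3} ships for at least 124.
Compare {F1, F2, F3}: its best feasible assignment gives total 325.
Compare {F1, F2}: its best feasible assignment gives total 341.
Every other set of open sites that can feasibly serve all demand totals ≥ 325 even under its best assignment. Minimum: 265.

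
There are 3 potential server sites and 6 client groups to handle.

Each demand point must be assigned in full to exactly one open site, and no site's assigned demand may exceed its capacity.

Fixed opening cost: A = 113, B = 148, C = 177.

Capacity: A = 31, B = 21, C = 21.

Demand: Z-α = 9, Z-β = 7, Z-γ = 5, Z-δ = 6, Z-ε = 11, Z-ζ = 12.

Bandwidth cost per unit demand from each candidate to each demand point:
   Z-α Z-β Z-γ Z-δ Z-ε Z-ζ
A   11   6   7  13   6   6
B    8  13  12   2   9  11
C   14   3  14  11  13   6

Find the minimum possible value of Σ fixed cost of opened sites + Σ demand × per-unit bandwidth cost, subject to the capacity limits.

Open {A, B}; cheapest assignment that respects the capacities:
  A (cap 31, load 30): Z-β, Z-ε, Z-ζ — cost 7×6 + 11×6 + 12×6 = 180
  B (cap 21, load 20): Z-α, Z-γ, Z-δ — cost 9×8 + 5×12 + 6×2 = 144
  Shipping 324, fixed 261 → total 585.
  Any other capacity-feasible assignment to {A, B} ships for at least 324.
Compare {A, C}: its best feasible assignment gives total 661.
Compare {A, B, C}: its best feasible assignment gives total 716.
Every other set of open sites that can feasibly serve all demand totals ≥ 661 even under its best assignment. Minimum: 585.

585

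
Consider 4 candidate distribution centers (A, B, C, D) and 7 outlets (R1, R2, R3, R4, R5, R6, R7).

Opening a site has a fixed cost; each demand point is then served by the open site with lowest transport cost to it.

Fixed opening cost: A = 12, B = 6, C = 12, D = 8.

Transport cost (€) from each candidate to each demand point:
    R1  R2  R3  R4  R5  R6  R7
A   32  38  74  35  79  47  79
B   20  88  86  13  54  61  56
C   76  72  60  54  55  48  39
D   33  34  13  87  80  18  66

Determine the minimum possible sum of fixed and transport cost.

Open {B, C, D}: assign each demand point to its cheapest open site.
  R1→B 20, R2→D 34, R3→D 13, R4→B 13, R5→B 54, R6→D 18, R7→C 39
  transport cost 191, fixed 26 → total 217.
Compare {B, D}: transport cost 208 + fixed 14 = 222.
Compare {A, B, C, D}: transport cost 191 + fixed 38 = 229.
Compare {A, B, D}: transport cost 208 + fixed 26 = 234.
All other subsets cost ≥ 222. Minimum total cost: 217.

217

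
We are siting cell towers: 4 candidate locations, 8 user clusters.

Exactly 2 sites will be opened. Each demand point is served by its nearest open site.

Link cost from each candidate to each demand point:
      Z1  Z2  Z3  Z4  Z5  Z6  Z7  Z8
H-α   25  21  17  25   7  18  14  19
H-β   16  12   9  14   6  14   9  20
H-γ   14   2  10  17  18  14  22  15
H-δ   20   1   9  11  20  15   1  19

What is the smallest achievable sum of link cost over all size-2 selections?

77

Open {H-β, H-δ}.
  Z1→H-β 16, Z2→H-δ 1, Z3→H-β 9, Z4→H-δ 11, Z5→H-β 6, Z6→H-β 14, Z7→H-δ 1, Z8→H-δ 19  ⇒ total 77.
Compare {H-α, H-δ}: total 83.
Compare {H-β, H-γ}: total 83.
No size-2 selection does better; minimum is 77.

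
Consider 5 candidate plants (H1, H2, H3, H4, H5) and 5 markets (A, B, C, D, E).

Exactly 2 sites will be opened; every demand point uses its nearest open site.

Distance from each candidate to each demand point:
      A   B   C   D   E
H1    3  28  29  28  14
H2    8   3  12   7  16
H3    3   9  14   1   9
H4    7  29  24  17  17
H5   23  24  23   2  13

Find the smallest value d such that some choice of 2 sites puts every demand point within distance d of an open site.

12

Open {H2, H3}.
  Farthest demand point is C at distance 12 (to H2); all others are ≤ 12.
With {H2, H5} the worst case is 13.
With {H1, H2} the worst case is 14.
No size-2 selection achieves below 12.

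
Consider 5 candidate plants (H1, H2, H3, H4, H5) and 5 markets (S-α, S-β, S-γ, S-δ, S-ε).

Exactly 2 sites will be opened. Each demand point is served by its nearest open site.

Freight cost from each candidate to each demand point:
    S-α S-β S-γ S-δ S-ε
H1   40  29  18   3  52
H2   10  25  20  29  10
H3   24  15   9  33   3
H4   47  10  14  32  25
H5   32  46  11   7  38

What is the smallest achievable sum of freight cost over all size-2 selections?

54

Open {H1, H3}.
  S-α→H3 24, S-β→H3 15, S-γ→H3 9, S-δ→H1 3, S-ε→H3 3  ⇒ total 54.
Compare {H3, H5}: total 58.
Compare {H2, H5}: total 63.
No size-2 selection does better; minimum is 54.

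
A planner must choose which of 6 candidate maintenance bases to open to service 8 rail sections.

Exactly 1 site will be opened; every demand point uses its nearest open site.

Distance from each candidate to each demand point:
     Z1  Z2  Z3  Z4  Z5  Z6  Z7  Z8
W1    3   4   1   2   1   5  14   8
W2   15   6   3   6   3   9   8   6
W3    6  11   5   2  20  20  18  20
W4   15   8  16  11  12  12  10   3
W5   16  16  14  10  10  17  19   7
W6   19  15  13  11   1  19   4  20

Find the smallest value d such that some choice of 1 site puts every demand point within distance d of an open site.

Open {W1}.
  Farthest demand point is Z7 at distance 14 (to W1); all others are ≤ 14.
With {W2} the worst case is 15.
With {W4} the worst case is 16.
No size-1 selection achieves below 14.

14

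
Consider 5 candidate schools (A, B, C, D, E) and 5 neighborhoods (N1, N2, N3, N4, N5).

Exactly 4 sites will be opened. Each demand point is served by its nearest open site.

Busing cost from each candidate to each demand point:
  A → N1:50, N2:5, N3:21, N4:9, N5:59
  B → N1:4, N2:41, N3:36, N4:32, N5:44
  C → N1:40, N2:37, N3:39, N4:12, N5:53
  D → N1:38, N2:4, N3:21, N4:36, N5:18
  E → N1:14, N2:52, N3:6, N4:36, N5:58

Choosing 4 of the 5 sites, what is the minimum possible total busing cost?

41

Open {A, B, D, E}.
  N1→B 4, N2→D 4, N3→E 6, N4→A 9, N5→D 18  ⇒ total 41.
Compare {B, C, D, E}: total 44.
Compare {A, C, D, E}: total 51.
No size-4 selection does better; minimum is 41.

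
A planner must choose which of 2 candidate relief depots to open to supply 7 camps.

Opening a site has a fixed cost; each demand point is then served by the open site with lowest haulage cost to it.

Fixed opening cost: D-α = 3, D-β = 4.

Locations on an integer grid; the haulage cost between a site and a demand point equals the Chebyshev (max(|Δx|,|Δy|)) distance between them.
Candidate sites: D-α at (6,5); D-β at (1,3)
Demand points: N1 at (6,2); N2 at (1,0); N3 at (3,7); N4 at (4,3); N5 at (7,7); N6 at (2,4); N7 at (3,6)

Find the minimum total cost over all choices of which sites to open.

Open {D-α, D-β}: assign each demand point to its cheapest open site.
  N1→D-α 3, N2→D-β 3, N3→D-α 3, N4→D-α 2, N5→D-α 2, N6→D-β 1, N7→D-α 3
  haulage cost 17, fixed 7 → total 24.
Compare {D-α}: haulage cost 22 + fixed 3 = 25.
Compare {D-β}: haulage cost 25 + fixed 4 = 29.

24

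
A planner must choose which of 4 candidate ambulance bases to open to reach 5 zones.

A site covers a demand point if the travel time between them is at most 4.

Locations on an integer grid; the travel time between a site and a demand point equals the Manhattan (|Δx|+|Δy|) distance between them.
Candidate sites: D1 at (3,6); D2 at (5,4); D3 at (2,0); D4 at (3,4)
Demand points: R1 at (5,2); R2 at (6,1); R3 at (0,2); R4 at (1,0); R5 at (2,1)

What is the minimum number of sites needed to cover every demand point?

2

Coverage sets (demand points within 4 of each site):
  D1: {}
  D2: {R1, R2}
  D3: {R3, R4, R5}
  D4: {R1, R5}
No single site covers all 5 demand points.
But {D2, D3} covers everything, so the minimum is 2.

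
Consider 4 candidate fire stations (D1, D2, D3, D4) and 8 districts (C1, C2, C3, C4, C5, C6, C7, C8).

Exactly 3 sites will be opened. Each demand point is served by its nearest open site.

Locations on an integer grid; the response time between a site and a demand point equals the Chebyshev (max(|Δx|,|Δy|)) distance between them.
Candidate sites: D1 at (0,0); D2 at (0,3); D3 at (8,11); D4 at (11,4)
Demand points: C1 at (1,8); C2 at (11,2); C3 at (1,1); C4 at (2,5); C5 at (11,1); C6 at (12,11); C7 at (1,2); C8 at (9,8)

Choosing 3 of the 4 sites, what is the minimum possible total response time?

22

Open {D2, D3, D4}.
  C1→D2 5, C2→D4 2, C3→D2 2, C4→D2 2, C5→D4 3, C6→D3 4, C7→D2 1, C8→D3 3  ⇒ total 22.
Compare {D1, D2, D4}: total 25.
Compare {D1, D3, D4}: total 27.
No size-3 selection does better; minimum is 22.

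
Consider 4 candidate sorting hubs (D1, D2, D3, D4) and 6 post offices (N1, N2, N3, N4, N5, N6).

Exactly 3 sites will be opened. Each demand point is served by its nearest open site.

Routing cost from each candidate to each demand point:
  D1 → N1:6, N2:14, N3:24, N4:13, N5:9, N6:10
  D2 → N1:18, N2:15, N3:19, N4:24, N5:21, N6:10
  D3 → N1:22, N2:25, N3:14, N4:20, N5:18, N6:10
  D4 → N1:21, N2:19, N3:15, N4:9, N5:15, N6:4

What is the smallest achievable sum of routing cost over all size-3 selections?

Open {D1, D3, D4}.
  N1→D1 6, N2→D1 14, N3→D3 14, N4→D4 9, N5→D1 9, N6→D4 4  ⇒ total 56.
Compare {D1, D2, D4}: total 57.
Compare {D1, D2, D3}: total 66.
No size-3 selection does better; minimum is 56.

56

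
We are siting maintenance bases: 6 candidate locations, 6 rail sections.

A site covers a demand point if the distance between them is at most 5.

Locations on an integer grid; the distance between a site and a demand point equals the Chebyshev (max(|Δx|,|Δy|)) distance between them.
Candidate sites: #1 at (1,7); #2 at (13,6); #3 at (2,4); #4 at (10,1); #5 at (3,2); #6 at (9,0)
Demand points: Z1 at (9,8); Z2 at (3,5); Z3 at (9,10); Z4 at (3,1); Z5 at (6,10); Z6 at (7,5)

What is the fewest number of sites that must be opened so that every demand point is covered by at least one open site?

3

Coverage sets (demand points within 5 of each site):
  #1: {Z2, Z5}
  #2: {Z1, Z3}
  #3: {Z2, Z4, Z6}
  #4: {Z6}
  #5: {Z2, Z4, Z6}
  #6: {Z6}
No 2 sites suffice: every size-2 union leaves at least one demand point uncovered.
But {#1, #2, #3} covers everything, so the minimum is 3.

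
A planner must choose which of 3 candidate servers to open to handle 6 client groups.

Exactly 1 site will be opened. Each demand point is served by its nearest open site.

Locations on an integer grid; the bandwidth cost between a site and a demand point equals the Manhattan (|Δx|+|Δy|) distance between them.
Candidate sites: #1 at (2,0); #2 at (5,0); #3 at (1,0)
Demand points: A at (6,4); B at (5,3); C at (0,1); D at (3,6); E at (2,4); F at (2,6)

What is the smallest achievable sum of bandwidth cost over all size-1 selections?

Open {#1}.
  A→#1 8, B→#1 6, C→#1 3, D→#1 7, E→#1 4, F→#1 6  ⇒ total 34.
Compare {#2}: total 38.
Compare {#3}: total 38.

34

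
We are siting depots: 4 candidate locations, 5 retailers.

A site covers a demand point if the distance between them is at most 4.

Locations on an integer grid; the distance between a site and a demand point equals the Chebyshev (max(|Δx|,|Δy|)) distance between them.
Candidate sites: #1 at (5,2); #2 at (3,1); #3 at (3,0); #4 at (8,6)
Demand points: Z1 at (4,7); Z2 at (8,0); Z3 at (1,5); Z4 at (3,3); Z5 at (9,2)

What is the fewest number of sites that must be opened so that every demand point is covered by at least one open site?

2

Coverage sets (demand points within 4 of each site):
  #1: {Z2, Z3, Z4, Z5}
  #2: {Z3, Z4}
  #3: {Z4}
  #4: {Z1, Z5}
No single site covers all 5 demand points.
But {#1, #4} covers everything, so the minimum is 2.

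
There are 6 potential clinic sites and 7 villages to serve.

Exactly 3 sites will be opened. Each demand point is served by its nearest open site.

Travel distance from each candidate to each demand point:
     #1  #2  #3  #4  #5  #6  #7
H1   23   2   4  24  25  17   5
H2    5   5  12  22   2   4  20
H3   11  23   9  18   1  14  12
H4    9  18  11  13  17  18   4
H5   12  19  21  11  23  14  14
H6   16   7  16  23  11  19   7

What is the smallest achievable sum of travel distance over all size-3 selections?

Open {H1, H2, H5}.
  #1→H2 5, #2→H1 2, #3→H1 4, #4→H5 11, #5→H2 2, #6→H2 4, #7→H1 5  ⇒ total 33.
Compare {H1, H2, H4}: total 34.
Compare {H1, H2, H3}: total 39.
No size-3 selection does better; minimum is 33.

33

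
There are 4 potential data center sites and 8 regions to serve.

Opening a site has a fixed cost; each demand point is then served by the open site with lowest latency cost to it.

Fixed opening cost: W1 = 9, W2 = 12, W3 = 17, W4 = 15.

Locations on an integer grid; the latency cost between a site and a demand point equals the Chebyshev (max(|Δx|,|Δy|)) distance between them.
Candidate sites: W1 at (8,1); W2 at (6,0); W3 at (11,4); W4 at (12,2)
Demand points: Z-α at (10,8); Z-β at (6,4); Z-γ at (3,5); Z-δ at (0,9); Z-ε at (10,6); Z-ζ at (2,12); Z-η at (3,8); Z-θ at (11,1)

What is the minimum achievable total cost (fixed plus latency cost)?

58

Open {W1}: assign each demand point to its cheapest open site.
  Z-α→W1 7, Z-β→W1 3, Z-γ→W1 5, Z-δ→W1 8, Z-ε→W1 5, Z-ζ→W1 11, Z-η→W1 7, Z-θ→W1 3
  latency cost 49, fixed 9 → total 58.
Compare {W3}: latency cost 50 + fixed 17 = 67.
Compare {W1, W3}: latency cost 41 + fixed 26 = 67.
Compare {W1, W4}: latency cost 44 + fixed 24 = 68.
All other subsets cost ≥ 67. Minimum total cost: 58.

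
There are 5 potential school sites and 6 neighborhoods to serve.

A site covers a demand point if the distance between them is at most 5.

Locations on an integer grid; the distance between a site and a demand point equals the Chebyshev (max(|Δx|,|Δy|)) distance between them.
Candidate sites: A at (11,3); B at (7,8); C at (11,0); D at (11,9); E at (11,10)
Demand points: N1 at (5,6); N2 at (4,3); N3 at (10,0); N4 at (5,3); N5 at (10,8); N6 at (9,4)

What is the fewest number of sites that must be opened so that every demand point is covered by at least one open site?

2

Coverage sets (demand points within 5 of each site):
  A: {N3, N5, N6}
  B: {N1, N2, N4, N5, N6}
  C: {N3, N6}
  D: {N5, N6}
  E: {N5}
No single site covers all 6 demand points.
But {A, B} covers everything, so the minimum is 2.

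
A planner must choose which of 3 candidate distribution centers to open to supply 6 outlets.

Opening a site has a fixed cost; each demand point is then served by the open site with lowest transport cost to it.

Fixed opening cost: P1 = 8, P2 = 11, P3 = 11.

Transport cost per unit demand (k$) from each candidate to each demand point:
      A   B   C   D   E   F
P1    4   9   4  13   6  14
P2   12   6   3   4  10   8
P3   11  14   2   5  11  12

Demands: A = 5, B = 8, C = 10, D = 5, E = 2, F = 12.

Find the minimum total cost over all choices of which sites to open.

Open {P1, P2}: assign each demand point to its cheapest open site.
  A→P1 5×4=20, B→P2 8×6=48, C→P2 10×3=30, D→P2 5×4=20, E→P1 2×6=12, F→P2 12×8=96
  transport cost 226, fixed 19 → total 245.
Compare {P1, P2, P3}: transport cost 216 + fixed 30 = 246.
Compare {P2, P3}: transport cost 259 + fixed 22 = 281.
Compare {P2}: transport cost 274 + fixed 11 = 285.
All other subsets cost ≥ 246. Minimum total cost: 245.

245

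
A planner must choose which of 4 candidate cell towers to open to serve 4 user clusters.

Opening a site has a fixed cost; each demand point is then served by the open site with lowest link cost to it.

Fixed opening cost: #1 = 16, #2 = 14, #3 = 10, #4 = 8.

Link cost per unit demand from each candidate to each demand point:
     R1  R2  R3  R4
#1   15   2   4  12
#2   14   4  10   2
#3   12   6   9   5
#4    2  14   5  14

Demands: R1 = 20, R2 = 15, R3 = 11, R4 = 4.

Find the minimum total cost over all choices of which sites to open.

160

Open {#1, #2, #4}: assign each demand point to its cheapest open site.
  R1→#4 20×2=40, R2→#1 15×2=30, R3→#1 11×4=44, R4→#2 4×2=8
  link cost 122, fixed 38 → total 160.
Compare {#1, #3, #4}: link cost 134 + fixed 34 = 168.
Compare {#1, #2, #3, #4}: link cost 122 + fixed 48 = 170.
Compare {#2, #4}: link cost 163 + fixed 22 = 185.
All other subsets cost ≥ 168. Minimum total cost: 160.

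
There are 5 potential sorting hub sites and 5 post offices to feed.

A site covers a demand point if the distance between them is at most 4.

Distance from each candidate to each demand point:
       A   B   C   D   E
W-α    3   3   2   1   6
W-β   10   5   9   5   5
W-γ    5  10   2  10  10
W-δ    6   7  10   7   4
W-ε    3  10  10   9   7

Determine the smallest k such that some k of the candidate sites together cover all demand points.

2

Coverage sets (demand points within 4 of each site):
  W-α: {A, B, C, D}
  W-β: {}
  W-γ: {C}
  W-δ: {E}
  W-ε: {A}
No single site covers all 5 demand points.
But {W-α, W-δ} covers everything, so the minimum is 2.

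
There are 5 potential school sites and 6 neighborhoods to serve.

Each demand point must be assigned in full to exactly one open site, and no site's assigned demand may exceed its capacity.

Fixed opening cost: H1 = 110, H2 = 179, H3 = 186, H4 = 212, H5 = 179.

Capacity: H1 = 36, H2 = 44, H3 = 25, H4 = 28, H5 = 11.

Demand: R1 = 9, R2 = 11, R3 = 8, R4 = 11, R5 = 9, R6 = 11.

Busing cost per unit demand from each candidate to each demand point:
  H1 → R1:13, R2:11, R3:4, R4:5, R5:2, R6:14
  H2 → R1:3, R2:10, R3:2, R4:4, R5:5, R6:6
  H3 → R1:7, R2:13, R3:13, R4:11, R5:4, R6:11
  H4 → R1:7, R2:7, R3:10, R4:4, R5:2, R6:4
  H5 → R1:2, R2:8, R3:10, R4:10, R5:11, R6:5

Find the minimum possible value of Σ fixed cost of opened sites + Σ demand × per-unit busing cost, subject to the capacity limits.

581

Open {H1, H2}; cheapest assignment that respects the capacities:
  H1 (cap 36, load 20): R4, R5 — cost 11×5 + 9×2 = 73
  H2 (cap 44, load 39): R1, R2, R3, R6 — cost 9×3 + 11×10 + 8×2 + 11×6 = 219
  Shipping 292, fixed 289 → total 581.
  Any other capacity-feasible assignment to {H1, H2} ships for at least 292.
Compare {H2, H4}: its best feasible assignment gives total 639.
Compare {H2, H3}: its best feasible assignment gives total 697.
Every other set of open sites that can feasibly serve all demand totals ≥ 639 even under its best assignment. Minimum: 581.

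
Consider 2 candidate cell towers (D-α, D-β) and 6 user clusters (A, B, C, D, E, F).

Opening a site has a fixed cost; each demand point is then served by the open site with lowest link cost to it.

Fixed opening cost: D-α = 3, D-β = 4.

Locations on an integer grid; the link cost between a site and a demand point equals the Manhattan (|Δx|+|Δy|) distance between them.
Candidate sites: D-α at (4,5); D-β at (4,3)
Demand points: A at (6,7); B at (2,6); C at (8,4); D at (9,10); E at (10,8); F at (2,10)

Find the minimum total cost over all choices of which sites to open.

Open {D-α}: assign each demand point to its cheapest open site.
  A→D-α 4, B→D-α 3, C→D-α 5, D→D-α 10, E→D-α 9, F→D-α 7
  link cost 38, fixed 3 → total 41.
Compare {D-α, D-β}: link cost 38 + fixed 7 = 45.
Compare {D-β}: link cost 48 + fixed 4 = 52.

41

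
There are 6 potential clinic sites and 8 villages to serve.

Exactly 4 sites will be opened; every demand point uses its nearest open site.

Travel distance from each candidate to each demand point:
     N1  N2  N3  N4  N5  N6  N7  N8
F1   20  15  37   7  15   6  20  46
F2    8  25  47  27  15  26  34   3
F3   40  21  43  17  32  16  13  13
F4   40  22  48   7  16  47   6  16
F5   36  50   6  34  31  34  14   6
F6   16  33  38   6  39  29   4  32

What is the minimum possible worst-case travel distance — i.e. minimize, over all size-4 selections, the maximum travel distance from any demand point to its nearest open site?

Open {F1, F2, F3, F5}.
  Farthest demand point is N2 at travel distance 15 (to F1); all others are ≤ 15.
With {F1, F2, F4, F5} the worst case is 15.
With {F1, F2, F5, F6} the worst case is 15.
No size-4 selection achieves below 15.

15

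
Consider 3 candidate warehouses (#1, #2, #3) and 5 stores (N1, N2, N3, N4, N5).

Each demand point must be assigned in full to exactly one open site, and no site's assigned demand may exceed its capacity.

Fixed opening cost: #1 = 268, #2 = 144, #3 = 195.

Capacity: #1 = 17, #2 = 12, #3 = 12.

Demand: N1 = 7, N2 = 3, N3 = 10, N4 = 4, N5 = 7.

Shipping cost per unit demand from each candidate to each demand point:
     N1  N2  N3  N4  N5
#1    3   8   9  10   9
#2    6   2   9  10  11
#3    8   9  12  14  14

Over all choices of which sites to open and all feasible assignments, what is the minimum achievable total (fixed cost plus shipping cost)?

857

Open {#1, #2, #3}; cheapest assignment that respects the capacities:
  #1 (cap 17, load 17): N1, N3 — cost 7×3 + 10×9 = 111
  #2 (cap 12, load 10): N2, N5 — cost 3×2 + 7×11 = 83
  #3 (cap 12, load 4): N4 — cost 4×14 = 56
  Shipping 250, fixed 607 → total 857.
  Any other capacity-feasible assignment to {#1, #2, #3} ships for at least 250.
Total demand is 31 and no other set of sites has combined capacity ≥ 31, so {#1, #2, #3} is the only feasible choice of open sites. Minimum: 857.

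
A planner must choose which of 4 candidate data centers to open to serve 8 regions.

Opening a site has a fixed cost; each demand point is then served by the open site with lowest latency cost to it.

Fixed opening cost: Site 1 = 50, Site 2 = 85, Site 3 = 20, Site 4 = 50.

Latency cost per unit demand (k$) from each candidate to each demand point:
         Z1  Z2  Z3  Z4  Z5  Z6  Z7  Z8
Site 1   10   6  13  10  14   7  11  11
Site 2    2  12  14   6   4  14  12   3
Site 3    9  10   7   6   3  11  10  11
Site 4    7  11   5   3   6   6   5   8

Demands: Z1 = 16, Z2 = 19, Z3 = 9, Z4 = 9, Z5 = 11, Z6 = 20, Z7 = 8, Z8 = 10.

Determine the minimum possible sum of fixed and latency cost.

637

Open {Site 1, Site 2, Site 4}: assign each demand point to its cheapest open site.
  Z1→Site 2 16×2=32, Z2→Site 1 19×6=114, Z3→Site 4 9×5=45, Z4→Site 4 9×3=27, Z5→Site 2 11×4=44, Z6→Site 4 20×6=120, Z7→Site 4 8×5=40, Z8→Site 2 10×3=30
  latency cost 452, fixed 185 → total 637.
Compare {Site 1, Site 2, Site 3, Site 4}: latency cost 441 + fixed 205 = 646.
Compare {Site 2, Site 3, Site 4}: latency cost 517 + fixed 155 = 672.
Compare {Site 2, Site 4}: latency cost 547 + fixed 135 = 682.
All other subsets cost ≥ 646. Minimum total cost: 637.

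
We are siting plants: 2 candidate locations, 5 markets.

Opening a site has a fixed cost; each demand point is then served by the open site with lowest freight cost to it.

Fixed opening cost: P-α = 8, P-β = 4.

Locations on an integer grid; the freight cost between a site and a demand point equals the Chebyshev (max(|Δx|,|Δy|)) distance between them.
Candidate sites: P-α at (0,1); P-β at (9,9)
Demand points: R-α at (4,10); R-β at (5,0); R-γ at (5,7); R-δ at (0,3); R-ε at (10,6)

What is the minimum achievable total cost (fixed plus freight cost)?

31

Open {P-α, P-β}: assign each demand point to its cheapest open site.
  R-α→P-β 5, R-β→P-α 5, R-γ→P-β 4, R-δ→P-α 2, R-ε→P-β 3
  freight cost 19, fixed 12 → total 31.
Compare {P-β}: freight cost 30 + fixed 4 = 34.
Compare {P-α}: freight cost 32 + fixed 8 = 40.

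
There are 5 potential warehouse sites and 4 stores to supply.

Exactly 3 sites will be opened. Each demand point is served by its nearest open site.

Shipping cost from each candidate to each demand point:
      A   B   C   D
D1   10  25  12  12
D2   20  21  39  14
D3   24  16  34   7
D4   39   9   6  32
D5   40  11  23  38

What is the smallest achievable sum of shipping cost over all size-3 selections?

Open {D1, D3, D4}.
  A→D1 10, B→D4 9, C→D4 6, D→D3 7  ⇒ total 32.
Compare {D1, D2, D4}: total 37.
Compare {D1, D4, D5}: total 37.
No size-3 selection does better; minimum is 32.

32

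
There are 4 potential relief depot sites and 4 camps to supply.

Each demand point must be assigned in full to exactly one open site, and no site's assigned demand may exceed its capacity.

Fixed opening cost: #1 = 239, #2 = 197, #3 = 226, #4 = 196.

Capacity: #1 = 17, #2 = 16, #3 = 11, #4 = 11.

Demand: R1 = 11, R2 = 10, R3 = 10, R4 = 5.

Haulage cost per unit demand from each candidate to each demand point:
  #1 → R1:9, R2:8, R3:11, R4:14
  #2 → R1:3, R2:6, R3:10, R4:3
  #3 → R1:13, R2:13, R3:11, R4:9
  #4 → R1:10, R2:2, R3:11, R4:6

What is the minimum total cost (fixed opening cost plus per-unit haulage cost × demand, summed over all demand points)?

Open {#2, #3, #4}; cheapest assignment that respects the capacities:
  #2 (cap 16, load 16): R1, R4 — cost 11×3 + 5×3 = 48
  #3 (cap 11, load 10): R3 — cost 10×11 = 110
  #4 (cap 11, load 10): R2 — cost 10×2 = 20
  Shipping 178, fixed 619 → total 797.
  Any other capacity-feasible assignment to {#2, #3, #4} ships for at least 178.
Compare {#1, #2, #4}: its best feasible assignment gives total 810.
Compare {#1, #2, #3}: its best feasible assignment gives total 900.
Every other set of open sites that can feasibly serve all demand totals ≥ 810 even under its best assignment. Minimum: 797.

797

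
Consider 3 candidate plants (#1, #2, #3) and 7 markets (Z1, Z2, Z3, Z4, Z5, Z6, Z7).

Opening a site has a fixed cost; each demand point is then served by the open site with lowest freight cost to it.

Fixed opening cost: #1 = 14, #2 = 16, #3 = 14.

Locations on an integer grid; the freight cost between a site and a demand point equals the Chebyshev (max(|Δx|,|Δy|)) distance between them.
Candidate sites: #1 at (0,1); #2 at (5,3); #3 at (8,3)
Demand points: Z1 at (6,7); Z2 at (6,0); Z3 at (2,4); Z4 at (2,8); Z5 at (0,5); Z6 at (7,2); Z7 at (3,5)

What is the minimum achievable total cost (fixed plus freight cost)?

Open {#2}: assign each demand point to its cheapest open site.
  Z1→#2 4, Z2→#2 3, Z3→#2 3, Z4→#2 5, Z5→#2 5, Z6→#2 2, Z7→#2 2
  freight cost 24, fixed 16 → total 40.
Compare {#3}: freight cost 33 + fixed 14 = 47.
Compare {#1}: freight cost 37 + fixed 14 = 51.
Compare {#1, #2}: freight cost 23 + fixed 30 = 53.
All other subsets cost ≥ 47. Minimum total cost: 40.

40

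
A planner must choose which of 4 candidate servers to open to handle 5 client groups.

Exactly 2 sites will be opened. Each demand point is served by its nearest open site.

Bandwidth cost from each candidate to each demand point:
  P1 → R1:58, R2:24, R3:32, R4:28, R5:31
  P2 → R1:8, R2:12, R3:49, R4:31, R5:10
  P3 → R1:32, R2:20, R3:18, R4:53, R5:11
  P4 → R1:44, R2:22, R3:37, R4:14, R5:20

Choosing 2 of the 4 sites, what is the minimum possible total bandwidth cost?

Open {P2, P3}.
  R1→P2 8, R2→P2 12, R3→P3 18, R4→P2 31, R5→P2 10  ⇒ total 79.
Compare {P2, P4}: total 81.
Compare {P1, P2}: total 90.
No size-2 selection does better; minimum is 79.

79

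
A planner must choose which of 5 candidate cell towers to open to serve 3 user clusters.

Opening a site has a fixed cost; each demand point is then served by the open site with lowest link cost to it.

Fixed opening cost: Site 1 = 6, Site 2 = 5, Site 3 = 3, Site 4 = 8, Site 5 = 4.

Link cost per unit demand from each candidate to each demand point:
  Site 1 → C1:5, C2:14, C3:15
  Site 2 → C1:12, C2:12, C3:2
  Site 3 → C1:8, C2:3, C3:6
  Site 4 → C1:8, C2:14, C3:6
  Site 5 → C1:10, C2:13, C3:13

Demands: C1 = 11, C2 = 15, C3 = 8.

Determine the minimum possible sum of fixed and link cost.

130

Open {Site 1, Site 2, Site 3}: assign each demand point to its cheapest open site.
  C1→Site 1 11×5=55, C2→Site 3 15×3=45, C3→Site 2 8×2=16
  link cost 116, fixed 14 → total 130.
Compare {Site 1, Site 2, Site 3, Site 5}: link cost 116 + fixed 18 = 134.
Compare {Site 1, Site 2, Site 3, Site 4}: link cost 116 + fixed 22 = 138.
Compare {Site 1, Site 2, Site 3, Site 4, Site 5}: link cost 116 + fixed 26 = 142.
All other subsets cost ≥ 134. Minimum total cost: 130.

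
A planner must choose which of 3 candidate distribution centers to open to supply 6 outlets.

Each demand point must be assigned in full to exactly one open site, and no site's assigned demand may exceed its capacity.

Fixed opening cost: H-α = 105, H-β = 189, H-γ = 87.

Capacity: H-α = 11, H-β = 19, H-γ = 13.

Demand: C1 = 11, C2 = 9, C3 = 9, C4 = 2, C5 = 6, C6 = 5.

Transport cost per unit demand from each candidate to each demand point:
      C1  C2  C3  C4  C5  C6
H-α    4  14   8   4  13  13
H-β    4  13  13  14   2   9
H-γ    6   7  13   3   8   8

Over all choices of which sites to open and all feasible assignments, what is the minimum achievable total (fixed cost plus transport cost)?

753

Open {H-α, H-β, H-γ}; cheapest assignment that respects the capacities:
  H-α (cap 11, load 11): C1 — cost 11×4 = 44
  H-β (cap 19, load 18): C2, C3 — cost 9×13 + 9×13 = 234
  H-γ (cap 13, load 13): C4, C5, C6 — cost 2×3 + 6×8 + 5×8 = 94
  Shipping 372, fixed 381 → total 753.
  Any other capacity-feasible assignment to {H-α, H-β, H-γ} ships for at least 372.
Total demand is 42 and no other set of sites has combined capacity ≥ 42, so {H-α, H-β, H-γ} is the only feasible choice of open sites. Minimum: 753.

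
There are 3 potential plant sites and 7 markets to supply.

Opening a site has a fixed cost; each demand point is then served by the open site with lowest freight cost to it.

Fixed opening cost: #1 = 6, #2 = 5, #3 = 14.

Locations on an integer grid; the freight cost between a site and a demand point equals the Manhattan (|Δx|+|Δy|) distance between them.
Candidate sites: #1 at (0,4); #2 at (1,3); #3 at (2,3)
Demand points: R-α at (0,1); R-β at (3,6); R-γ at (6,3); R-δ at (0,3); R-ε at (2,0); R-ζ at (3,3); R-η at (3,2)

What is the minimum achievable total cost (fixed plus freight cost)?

Open {#2}: assign each demand point to its cheapest open site.
  R-α→#2 3, R-β→#2 5, R-γ→#2 5, R-δ→#2 1, R-ε→#2 4, R-ζ→#2 2, R-η→#2 3
  freight cost 23, fixed 5 → total 28.
Compare {#3}: freight cost 20 + fixed 14 = 34.
Compare {#1, #2}: freight cost 23 + fixed 11 = 34.
Compare {#1}: freight cost 31 + fixed 6 = 37.
All other subsets cost ≥ 34. Minimum total cost: 28.

28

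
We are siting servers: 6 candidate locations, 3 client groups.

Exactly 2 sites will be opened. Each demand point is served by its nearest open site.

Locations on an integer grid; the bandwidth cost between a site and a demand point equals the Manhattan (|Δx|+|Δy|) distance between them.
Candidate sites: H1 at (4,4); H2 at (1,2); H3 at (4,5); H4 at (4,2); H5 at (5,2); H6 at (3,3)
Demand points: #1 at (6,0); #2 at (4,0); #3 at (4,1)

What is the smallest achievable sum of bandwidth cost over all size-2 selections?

6

Open {H4, H5}.
  #1→H5 3, #2→H4 2, #3→H4 1  ⇒ total 6.
Compare {H1, H4}: total 7.
Compare {H2, H4}: total 7.
No size-2 selection does better; minimum is 6.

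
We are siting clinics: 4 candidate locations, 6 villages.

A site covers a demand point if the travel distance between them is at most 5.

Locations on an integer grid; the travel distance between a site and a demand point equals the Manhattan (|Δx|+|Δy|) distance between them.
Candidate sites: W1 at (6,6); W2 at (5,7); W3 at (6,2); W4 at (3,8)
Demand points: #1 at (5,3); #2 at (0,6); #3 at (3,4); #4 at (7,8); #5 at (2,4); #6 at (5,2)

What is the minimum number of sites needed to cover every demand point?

2

Coverage sets (demand points within 5 of each site):
  W1: {#1, #3, #4, #6}
  W2: {#1, #3, #4, #6}
  W3: {#1, #3, #6}
  W4: {#2, #3, #4, #5}
No single site covers all 6 demand points.
But {W1, W4} covers everything, so the minimum is 2.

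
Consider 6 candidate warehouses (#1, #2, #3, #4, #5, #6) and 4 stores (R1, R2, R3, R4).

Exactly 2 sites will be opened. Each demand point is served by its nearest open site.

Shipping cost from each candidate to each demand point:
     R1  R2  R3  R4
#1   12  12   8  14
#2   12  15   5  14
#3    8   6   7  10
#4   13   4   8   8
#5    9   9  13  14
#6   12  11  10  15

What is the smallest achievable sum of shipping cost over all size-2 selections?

27

Open {#3, #4}.
  R1→#3 8, R2→#4 4, R3→#3 7, R4→#4 8  ⇒ total 27.
Compare {#2, #3}: total 29.
Compare {#2, #4}: total 29.
No size-2 selection does better; minimum is 27.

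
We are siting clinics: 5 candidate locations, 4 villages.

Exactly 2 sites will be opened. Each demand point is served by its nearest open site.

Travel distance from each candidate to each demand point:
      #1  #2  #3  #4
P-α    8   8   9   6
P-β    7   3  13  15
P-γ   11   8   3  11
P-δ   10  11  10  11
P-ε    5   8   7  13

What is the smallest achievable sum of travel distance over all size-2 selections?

24

Open {P-β, P-γ}.
  #1→P-β 7, #2→P-β 3, #3→P-γ 3, #4→P-γ 11  ⇒ total 24.
Compare {P-α, P-β}: total 25.
Compare {P-α, P-γ}: total 25.
No size-2 selection does better; minimum is 24.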